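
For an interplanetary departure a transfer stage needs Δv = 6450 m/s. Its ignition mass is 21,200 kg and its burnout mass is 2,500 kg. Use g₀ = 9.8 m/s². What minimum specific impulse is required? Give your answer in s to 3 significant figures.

ln(m₀/m_f) = ln(21200/2500) = ln(8.48) = 2.1377.
Using Δv = v_e ln(m₀/m_f): v_e = Δv / ln(m₀/m_f) = 6450 / 2.1377 = 3017.2 m/s.
Isp = v_e / g₀ = 3017.2 / 9.8 = 307.9 s.

Isp ≈ 308 s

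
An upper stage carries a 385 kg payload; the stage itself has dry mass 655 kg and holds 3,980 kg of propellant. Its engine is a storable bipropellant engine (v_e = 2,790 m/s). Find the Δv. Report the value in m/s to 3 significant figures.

Δv ≈ 4390 m/s

m₀ = payload + dry + propellant = 385 + 655 + 3,980 = 5,020 kg.
m_f = payload + dry = 385 + 655 = 1,040 kg.
Rocket equation: Δv = v_e · ln(m₀/m_f) = 2790.0 × ln(4.827) = 2790.0 × 1.5742 ≈ 4392.0 m/s.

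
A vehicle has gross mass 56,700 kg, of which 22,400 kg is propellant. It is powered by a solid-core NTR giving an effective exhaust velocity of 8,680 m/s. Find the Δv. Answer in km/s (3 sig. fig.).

Δv ≈ 4.36 km/s

m_f = m₀ − m_prop = 56,700 − 22,400 = 34,300 kg.
By the Tsiolkovsky rocket equation, Δv = v_e · ln(m₀/m_f) = 8680.0 × ln(1.653) = 8680.0 × 0.5026 ≈ 4362.8 m/s.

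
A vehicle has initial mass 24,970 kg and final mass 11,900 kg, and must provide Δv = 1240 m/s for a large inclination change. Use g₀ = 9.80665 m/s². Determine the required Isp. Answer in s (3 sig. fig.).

ln(m₀/m_f) = ln(24970/11900) = ln(2.098) = 0.7411.
Using Δv = v_e ln(m₀/m_f): v_e = Δv / ln(m₀/m_f) = 1240 / 0.7411 = 1673.1 m/s.
Isp = v_e / g₀ = 1673.1 / 9.80665 = 170.6 s.

Isp ≈ 171 s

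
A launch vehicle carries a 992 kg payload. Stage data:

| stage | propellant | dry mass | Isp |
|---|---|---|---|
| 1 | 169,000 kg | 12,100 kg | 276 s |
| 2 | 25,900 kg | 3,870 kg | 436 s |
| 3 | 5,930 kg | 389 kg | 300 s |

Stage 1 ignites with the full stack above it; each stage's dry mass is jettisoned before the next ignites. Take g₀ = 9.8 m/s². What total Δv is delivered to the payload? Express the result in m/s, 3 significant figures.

Δv ≈ 14100 m/s

Ignition mass of stage 1 = 169,000+12,100 + 25,900+3,870 + 5,930+389 + 992 = 218,181 kg.
Stage 1: m₀ = 218,181 kg, m_f = 218,181 − 169,000 = 49,181 kg; Δv = 276×9.8×ln(4.436) = 2704.8×1.4898 ≈ 4030 m/s.
Stage 2: m₀ = 37,081 kg, m_f = 37,081 − 25,900 = 11,181 kg; Δv = 436×9.8×ln(3.316) = 4272.8×1.1989 ≈ 5123 m/s.
Stage 3: m₀ = 7,311 kg, m_f = 7,311 − 5,930 = 1,381 kg; Δv = 300×9.8×ln(5.294) = 2940.0×1.6666 ≈ 4900 m/s.
Total Δv = 4030 + 5123 + 4900 = 14053 m/s.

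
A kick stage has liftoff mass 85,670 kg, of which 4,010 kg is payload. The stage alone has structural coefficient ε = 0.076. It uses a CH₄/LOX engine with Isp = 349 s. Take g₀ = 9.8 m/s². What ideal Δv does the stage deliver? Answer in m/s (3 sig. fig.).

Stage wet mass = m₀ − payload = 85,670 − 4,010 = 81,660 kg.
Stage dry mass = ε × stage wet mass = 0.076 × 81,660 = 6,206.16 kg.
Burnout mass m_f = stage dry + payload = 6,206.16 + 4,010 = 10,216.16 kg.
v_e = Isp · g₀ = 349 × 9.8 = 3420.2 m/s.
Δv = v_e · ln(85,670/10,216.16) = 3420.2 × ln(8.386) = 3420.2 × 2.1265 ≈ 7273 m/s.

Δv ≈ 7270 m/s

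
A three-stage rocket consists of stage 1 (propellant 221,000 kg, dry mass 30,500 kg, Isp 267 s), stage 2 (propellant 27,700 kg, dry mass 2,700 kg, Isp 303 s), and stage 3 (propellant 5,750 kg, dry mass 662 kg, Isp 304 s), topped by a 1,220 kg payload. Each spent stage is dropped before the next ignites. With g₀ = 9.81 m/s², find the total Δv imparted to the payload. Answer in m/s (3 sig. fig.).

Ignition mass of stage 1 = 221,000+30,500 + 27,700+2,700 + 5,750+662 + 1,220 = 289,532 kg.
Stage 1: m₀ = 289,532 kg, m_f = 289,532 − 221,000 = 68,532 kg; Δv = 267×9.81×ln(4.225) = 2619.3×1.4410 ≈ 3774 m/s.
Stage 2: m₀ = 38,032 kg, m_f = 38,032 − 27,700 = 10,332 kg; Δv = 303×9.81×ln(3.681) = 2972.4×1.3032 ≈ 3874 m/s.
Stage 3: m₀ = 7,632 kg, m_f = 7,632 − 5,750 = 1,882 kg; Δv = 304×9.81×ln(4.055) = 2982.2×1.4000 ≈ 4175 m/s.
Total Δv = 3774 + 3874 + 4175 = 11823 m/s.

Δv ≈ 11800 m/s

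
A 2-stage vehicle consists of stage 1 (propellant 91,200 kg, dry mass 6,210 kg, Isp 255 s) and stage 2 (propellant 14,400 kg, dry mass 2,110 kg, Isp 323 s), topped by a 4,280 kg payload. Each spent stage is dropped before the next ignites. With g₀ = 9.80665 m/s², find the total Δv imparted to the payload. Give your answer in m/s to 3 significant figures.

Δv ≈ 7430 m/s

Ignition mass of stage 1 = 91,200+6,210 + 14,400+2,110 + 4,280 = 118,200 kg.
Stage 1: m₀ = 118,200 kg, m_f = 118,200 − 91,200 = 27,000 kg; Δv = 255×9.80665×ln(4.378) = 2500.7×1.4765 ≈ 3692 m/s.
Stage 2: m₀ = 20,790 kg, m_f = 20,790 − 14,400 = 6,390 kg; Δv = 323×9.80665×ln(3.254) = 3167.5×1.1797 ≈ 3737 m/s.
Total Δv = 3692 + 3737 = 7429 m/s.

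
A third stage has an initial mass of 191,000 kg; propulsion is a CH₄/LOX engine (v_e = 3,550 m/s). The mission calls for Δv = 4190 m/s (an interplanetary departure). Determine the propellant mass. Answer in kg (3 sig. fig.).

Using Δv = v_e ln(m₀/m_f): m₀/m_f = exp(Δv / v_e) = exp(4190 / 3550.0) = exp(1.1803) = 3.2553.
m_f = 191,000 / 3.2553 = 58,673.5 kg, so propellant = m₀ − m_f = 191,000 − 58,673.5 = 132,326.5 kg.

propellant mass ≈ 132000 kg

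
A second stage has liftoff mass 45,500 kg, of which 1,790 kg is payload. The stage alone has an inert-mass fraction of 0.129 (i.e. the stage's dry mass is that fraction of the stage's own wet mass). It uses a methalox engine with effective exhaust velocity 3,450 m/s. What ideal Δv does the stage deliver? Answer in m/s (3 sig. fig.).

Δv ≈ 6250 m/s

Stage wet mass = m₀ − payload = 45,500 − 1,790 = 43,710 kg.
Stage dry mass = ε × stage wet mass = 0.129 × 43,710 = 5,638.59 kg.
Burnout mass m_f = stage dry + payload = 5,638.59 + 1,790 = 7,428.59 kg.
Using Δv = v_e ln(m₀/m_f): Δv = v_e · ln(45,500/7,428.59) = 3450.0 × ln(6.125) = 3450.0 × 1.8124 ≈ 6253 m/s.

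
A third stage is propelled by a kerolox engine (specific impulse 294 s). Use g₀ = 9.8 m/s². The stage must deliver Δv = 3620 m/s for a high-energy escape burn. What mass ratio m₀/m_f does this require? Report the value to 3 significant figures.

v_e = Isp · g₀ = 294 × 9.8 = 2881.2 m/s.
m₀/m_f = exp(Δv / v_e) = exp(3620 / 2881.2) = exp(1.2564) = 3.5128.

mass ratio ≈ 3.51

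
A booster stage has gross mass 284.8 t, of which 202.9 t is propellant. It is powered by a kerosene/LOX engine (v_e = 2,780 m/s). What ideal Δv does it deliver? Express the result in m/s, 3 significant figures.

m_f = m₀ − m_prop = 284.8 − 202.9 = 81.9 t.
Δv = v_e · ln(m₀/m_f) = 2780.0 × ln(3.477) = 2780.0 × 1.2463 ≈ 3464.7 m/s.

Δv ≈ 3460 m/s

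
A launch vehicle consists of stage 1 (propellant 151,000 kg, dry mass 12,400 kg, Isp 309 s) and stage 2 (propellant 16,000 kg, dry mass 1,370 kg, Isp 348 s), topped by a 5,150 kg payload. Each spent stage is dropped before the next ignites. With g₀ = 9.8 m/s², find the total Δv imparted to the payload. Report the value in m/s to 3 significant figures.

Ignition mass of stage 1 = 151,000+12,400 + 16,000+1,370 + 5,150 = 185,920 kg.
Stage 1: m₀ = 185,920 kg, m_f = 185,920 − 151,000 = 34,920 kg; Δv = 309×9.8×ln(5.324) = 3028.2×1.6723 ≈ 5064 m/s.
Stage 2: m₀ = 22,520 kg, m_f = 22,520 − 16,000 = 6,520 kg; Δv = 348×9.8×ln(3.454) = 3410.4×1.2395 ≈ 4227 m/s.
Total Δv = 5064 + 4227 = 9291 m/s.

Δv ≈ 9290 m/s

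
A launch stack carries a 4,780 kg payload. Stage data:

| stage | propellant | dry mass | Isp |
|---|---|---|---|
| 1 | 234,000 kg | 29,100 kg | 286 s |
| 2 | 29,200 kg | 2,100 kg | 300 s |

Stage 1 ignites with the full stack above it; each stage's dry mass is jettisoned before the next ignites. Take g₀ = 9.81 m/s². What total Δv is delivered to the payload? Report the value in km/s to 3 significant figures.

Δv ≈ 9.15 km/s

Ignition mass of stage 1 = 234,000+29,100 + 29,200+2,100 + 4,780 = 299,180 kg.
Stage 1: m₀ = 299,180 kg, m_f = 299,180 − 234,000 = 65,180 kg; Δv = 286×9.81×ln(4.59) = 2805.7×1.5239 ≈ 4276 m/s.
Stage 2: m₀ = 36,080 kg, m_f = 36,080 − 29,200 = 6,880 kg; Δv = 300×9.81×ln(5.244) = 2943.0×1.6571 ≈ 4877 m/s.
Total Δv = 4276 + 4877 = 9153 m/s.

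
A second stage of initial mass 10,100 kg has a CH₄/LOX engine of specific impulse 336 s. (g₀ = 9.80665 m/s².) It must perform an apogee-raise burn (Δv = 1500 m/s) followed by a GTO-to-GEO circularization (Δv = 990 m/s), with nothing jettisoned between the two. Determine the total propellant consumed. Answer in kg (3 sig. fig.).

v_e = Isp · g₀ = 336 × 9.80665 = 3295.0 m/s.
After the first burn: m = 10100 × exp(−1500/3295.0) = 10100 × 0.63430 = 6,406.43 kg.
After the second burn: m = 6,406.43 × exp(−990/3295.0) = 6,406.43 × 0.74048 = 4,743.83 kg.
Total propellant = m₀ − m_final = 10100 − 4,743.83 = 5,356.17 kg.

total propellant consumed ≈ 5360 kg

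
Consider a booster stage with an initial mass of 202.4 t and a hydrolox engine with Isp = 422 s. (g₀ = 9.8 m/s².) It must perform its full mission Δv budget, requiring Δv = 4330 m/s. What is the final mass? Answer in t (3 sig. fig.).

final mass ≈ 71.0 t

v_e = Isp · g₀ = 422 × 9.8 = 4135.6 m/s.
From the ideal rocket equation, m₀/m_f = exp(Δv / v_e) = exp(4330 / 4135.6) = exp(1.0470) = 2.8491.
m_f = m₀ / 2.8491 = 202.4 / 2.8491 = 71.04 t.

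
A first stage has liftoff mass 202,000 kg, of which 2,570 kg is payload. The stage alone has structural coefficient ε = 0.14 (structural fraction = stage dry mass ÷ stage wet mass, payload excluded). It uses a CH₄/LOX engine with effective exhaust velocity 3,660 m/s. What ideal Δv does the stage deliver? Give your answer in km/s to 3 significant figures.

Δv ≈ 6.92 km/s

Stage wet mass = m₀ − payload = 202,000 − 2,570 = 199,430 kg.
Stage dry mass = ε × stage wet mass = 0.14 × 199,430 = 27,920.2 kg.
Burnout mass m_f = stage dry + payload = 27,920.2 + 2,570 = 30,490.2 kg.
Rocket equation: Δv = v_e · ln(202,000/30,490.2) = 3660.0 × ln(6.625) = 3660.0 × 1.8909 ≈ 6921 m/s.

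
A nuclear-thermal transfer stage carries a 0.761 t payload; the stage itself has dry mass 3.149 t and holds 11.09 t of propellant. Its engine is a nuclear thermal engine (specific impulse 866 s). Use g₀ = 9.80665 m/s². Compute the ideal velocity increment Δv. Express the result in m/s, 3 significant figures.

v_e = Isp · g₀ = 866 × 9.80665 = 8492.6 m/s.
m₀ = payload + dry + propellant = 0.761 + 3.149 + 11.09 = 15 t.
m_f = payload + dry = 0.761 + 3.149 = 3.91 t.
Δv = v_e · ln(m₀/m_f) = 8492.6 × ln(3.836) = 8492.6 × 1.3445 ≈ 11418.4 m/s.

Δv ≈ 11400 m/s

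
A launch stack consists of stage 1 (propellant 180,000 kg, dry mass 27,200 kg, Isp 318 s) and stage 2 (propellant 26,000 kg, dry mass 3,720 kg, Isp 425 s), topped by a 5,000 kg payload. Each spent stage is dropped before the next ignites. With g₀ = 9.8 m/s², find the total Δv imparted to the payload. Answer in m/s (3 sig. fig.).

Ignition mass of stage 1 = 180,000+27,200 + 26,000+3,720 + 5,000 = 241,920 kg.
Stage 1: m₀ = 241,920 kg, m_f = 241,920 − 180,000 = 61,920 kg; Δv = 318×9.8×ln(3.907) = 3116.4×1.3628 ≈ 4247 m/s.
Stage 2: m₀ = 34,720 kg, m_f = 34,720 − 26,000 = 8,720 kg; Δv = 425×9.8×ln(3.982) = 4165.0×1.3817 ≈ 5755 m/s.
Total Δv = 4247 + 5755 = 10002 m/s.

Δv ≈ 10000 m/s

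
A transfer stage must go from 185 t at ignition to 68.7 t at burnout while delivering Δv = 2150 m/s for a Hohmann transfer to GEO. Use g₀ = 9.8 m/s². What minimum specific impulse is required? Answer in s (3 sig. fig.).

Isp ≈ 221 s

ln(m₀/m_f) = ln(185000/68700) = ln(2.693) = 0.9906.
By the Tsiolkovsky rocket equation, v_e = Δv / ln(m₀/m_f) = 2150 / 0.9906 = 2170.4 m/s.
Isp = v_e / g₀ = 2170.4 / 9.8 = 221.5 s.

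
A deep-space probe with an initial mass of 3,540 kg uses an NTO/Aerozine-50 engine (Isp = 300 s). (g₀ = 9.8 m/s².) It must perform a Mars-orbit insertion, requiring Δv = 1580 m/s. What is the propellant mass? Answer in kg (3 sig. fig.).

v_e = Isp · g₀ = 300 × 9.8 = 2940.0 m/s.
Rocket equation: m₀/m_f = exp(Δv / v_e) = exp(1580 / 2940.0) = exp(0.5374) = 1.7116.
m_f = 3,540 / 1.7116 = 2,068.24 kg, so propellant = m₀ − m_f = 3,540 − 2,068.24 = 1,471.76 kg.

propellant mass ≈ 1470 kg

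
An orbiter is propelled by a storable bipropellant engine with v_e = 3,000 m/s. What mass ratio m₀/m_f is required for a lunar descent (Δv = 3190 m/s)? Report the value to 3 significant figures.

By the Tsiolkovsky rocket equation, m₀/m_f = exp(Δv / v_e) = exp(3190 / 3000.0) = exp(1.0633) = 2.8960.

mass ratio ≈ 2.90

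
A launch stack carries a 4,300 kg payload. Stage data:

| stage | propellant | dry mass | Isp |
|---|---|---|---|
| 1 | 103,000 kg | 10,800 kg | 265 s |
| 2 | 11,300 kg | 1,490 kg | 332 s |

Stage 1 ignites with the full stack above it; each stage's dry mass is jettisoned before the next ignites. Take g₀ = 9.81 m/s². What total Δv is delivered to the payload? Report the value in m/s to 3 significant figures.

Ignition mass of stage 1 = 103,000+10,800 + 11,300+1,490 + 4,300 = 130,890 kg.
Stage 1: m₀ = 130,890 kg, m_f = 130,890 − 103,000 = 27,890 kg; Δv = 265×9.81×ln(4.693) = 2599.7×1.5461 ≈ 4019 m/s.
Stage 2: m₀ = 17,090 kg, m_f = 17,090 − 11,300 = 5,790 kg; Δv = 332×9.81×ln(2.952) = 3256.9×1.0824 ≈ 3525 m/s.
Total Δv = 4019 + 3525 = 7544 m/s.

Δv ≈ 7540 m/s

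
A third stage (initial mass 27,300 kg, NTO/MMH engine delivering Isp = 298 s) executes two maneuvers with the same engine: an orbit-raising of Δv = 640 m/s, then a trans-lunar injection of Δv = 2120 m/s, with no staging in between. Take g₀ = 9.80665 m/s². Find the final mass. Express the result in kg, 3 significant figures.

v_e = Isp · g₀ = 298 × 9.80665 = 2922.4 m/s.
After the first burn: m = 27300 × exp(−640/2922.4) = 27300 × 0.80332 = 21,930.6 kg.
After the second burn: m = 21,930.6 × exp(−2120/2922.4) = 21,930.6 × 0.48411 = 10,616.8 kg.

final mass ≈ 10600 kg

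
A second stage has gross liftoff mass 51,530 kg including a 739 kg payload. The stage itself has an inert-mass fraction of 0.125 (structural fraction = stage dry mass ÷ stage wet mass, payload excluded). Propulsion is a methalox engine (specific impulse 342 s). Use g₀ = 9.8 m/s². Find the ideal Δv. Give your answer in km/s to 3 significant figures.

Δv ≈ 6.65 km/s

Stage wet mass = m₀ − payload = 51,530 − 739 = 50,791 kg.
Stage dry mass = ε × stage wet mass = 0.125 × 50,791 = 6,348.88 kg.
Burnout mass m_f = stage dry + payload = 6,348.88 + 739 = 7,087.88 kg.
v_e = Isp · g₀ = 342 × 9.8 = 3351.6 m/s.
By the Tsiolkovsky rocket equation, Δv = v_e · ln(51,530/7,087.88) = 3351.6 × ln(7.27) = 3351.6 × 1.9838 ≈ 6649 m/s.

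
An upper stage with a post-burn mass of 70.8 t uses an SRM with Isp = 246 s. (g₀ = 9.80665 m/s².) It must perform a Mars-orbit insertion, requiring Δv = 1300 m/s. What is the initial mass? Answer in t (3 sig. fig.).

initial mass ≈ 121 t

v_e = Isp · g₀ = 246 × 9.80665 = 2412.4 m/s.
Rocket equation: m₀/m_f = exp(Δv / v_e) = exp(1300 / 2412.4) = exp(0.5389) = 1.7141.
m₀ = m_f × 1.7141 = 70.8 × 1.7141 = 121.358 t.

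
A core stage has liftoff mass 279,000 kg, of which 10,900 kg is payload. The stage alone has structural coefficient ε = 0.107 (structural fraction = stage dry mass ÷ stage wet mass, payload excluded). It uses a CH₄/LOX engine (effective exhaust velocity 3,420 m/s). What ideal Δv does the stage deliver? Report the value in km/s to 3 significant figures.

Δv ≈ 6.68 km/s

Stage wet mass = m₀ − payload = 279,000 − 10,900 = 268,100 kg.
Stage dry mass = ε × stage wet mass = 0.107 × 268,100 = 28,686.7 kg.
Burnout mass m_f = stage dry + payload = 28,686.7 + 10,900 = 39,586.7 kg.
Δv = v_e · ln(279,000/39,586.7) = 3420.0 × ln(7.048) = 3420.0 × 1.9527 ≈ 6678 m/s.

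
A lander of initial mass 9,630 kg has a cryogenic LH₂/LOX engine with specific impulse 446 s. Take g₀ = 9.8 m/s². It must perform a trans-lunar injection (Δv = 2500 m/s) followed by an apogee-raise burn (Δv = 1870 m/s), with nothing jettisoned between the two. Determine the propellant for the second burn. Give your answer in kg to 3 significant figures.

v_e = Isp · g₀ = 446 × 9.8 = 4370.8 m/s.
After the first burn: m = 9630 × exp(−2500/4370.8) = 9630 × 0.56441 = 5,435.27 kg.
After the second burn: m = 5,435.27 × exp(−1870/4370.8) = 5,435.27 × 0.65192 = 3,543.36 kg.
Second-burn propellant = 5,435.27 − 3,543.36 = 1,891.91 kg.

propellant for the second burn ≈ 1890 kg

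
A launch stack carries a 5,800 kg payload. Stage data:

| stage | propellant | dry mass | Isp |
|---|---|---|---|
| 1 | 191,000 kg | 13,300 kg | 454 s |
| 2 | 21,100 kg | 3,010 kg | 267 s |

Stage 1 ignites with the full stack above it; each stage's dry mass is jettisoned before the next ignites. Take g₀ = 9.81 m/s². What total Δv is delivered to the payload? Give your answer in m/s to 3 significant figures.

Δv ≈ 10700 m/s

Ignition mass of stage 1 = 191,000+13,300 + 21,100+3,010 + 5,800 = 234,210 kg.
Stage 1: m₀ = 234,210 kg, m_f = 234,210 − 191,000 = 43,210 kg; Δv = 454×9.81×ln(5.42) = 4453.7×1.6901 ≈ 7527 m/s.
Stage 2: m₀ = 29,910 kg, m_f = 29,910 − 21,100 = 8,810 kg; Δv = 267×9.81×ln(3.395) = 2619.3×1.2223 ≈ 3202 m/s.
Total Δv = 7527 + 3202 = 10729 m/s.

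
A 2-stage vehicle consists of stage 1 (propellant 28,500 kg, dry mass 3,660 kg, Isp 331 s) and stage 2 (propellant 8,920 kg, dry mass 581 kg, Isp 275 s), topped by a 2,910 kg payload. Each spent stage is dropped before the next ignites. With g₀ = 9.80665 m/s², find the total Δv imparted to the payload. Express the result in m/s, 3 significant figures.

Δv ≈ 6730 m/s

Ignition mass of stage 1 = 28,500+3,660 + 8,920+581 + 2,910 = 44,571 kg.
Stage 1: m₀ = 44,571 kg, m_f = 44,571 − 28,500 = 16,071 kg; Δv = 331×9.80665×ln(2.773) = 3246.0×1.0201 ≈ 3311 m/s.
Stage 2: m₀ = 12,411 kg, m_f = 12,411 − 8,920 = 3,491 kg; Δv = 275×9.80665×ln(3.555) = 2696.8×1.2684 ≈ 3421 m/s.
Total Δv = 3311 + 3421 = 6732 m/s.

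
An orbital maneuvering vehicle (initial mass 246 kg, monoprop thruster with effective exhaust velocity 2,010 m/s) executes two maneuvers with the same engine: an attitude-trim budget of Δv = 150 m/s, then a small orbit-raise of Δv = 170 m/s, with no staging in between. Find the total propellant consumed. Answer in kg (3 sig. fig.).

total propellant consumed ≈ 36.2 kg

After the first burn: m = 246 × exp(−150/2010.0) = 246 × 0.92809 = 228.31 kg.
After the second burn: m = 228.31 × exp(−170/2010.0) = 228.31 × 0.91890 = 209.794 kg.
Total propellant = m₀ − m_final = 246 − 209.794 = 36.206 kg.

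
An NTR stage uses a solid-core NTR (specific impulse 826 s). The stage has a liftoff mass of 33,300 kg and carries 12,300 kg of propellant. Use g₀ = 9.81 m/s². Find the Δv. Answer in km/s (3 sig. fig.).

Δv ≈ 3.74 km/s

v_e = Isp · g₀ = 826 × 9.81 = 8103.1 m/s.
m_f = m₀ − m_prop = 33,300 − 12,300 = 21,000 kg.
Rocket equation: Δv = v_e · ln(m₀/m_f) = 8103.1 × ln(1.586) = 8103.1 × 0.4610 ≈ 3735.8 m/s.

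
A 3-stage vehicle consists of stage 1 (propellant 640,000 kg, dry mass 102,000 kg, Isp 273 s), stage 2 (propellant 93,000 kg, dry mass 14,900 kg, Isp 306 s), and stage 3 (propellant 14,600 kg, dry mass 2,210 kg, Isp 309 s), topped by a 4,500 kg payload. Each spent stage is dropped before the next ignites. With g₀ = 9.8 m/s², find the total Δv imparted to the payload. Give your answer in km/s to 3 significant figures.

Ignition mass of stage 1 = 640,000+102,000 + 93,000+14,900 + 14,600+2,210 + 4,500 = 871,210 kg.
Stage 1: m₀ = 871,210 kg, m_f = 871,210 − 640,000 = 231,210 kg; Δv = 273×9.8×ln(3.768) = 2675.4×1.3266 ≈ 3549 m/s.
Stage 2: m₀ = 129,210 kg, m_f = 129,210 − 93,000 = 36,210 kg; Δv = 306×9.8×ln(3.568) = 2998.8×1.2721 ≈ 3815 m/s.
Stage 3: m₀ = 21,310 kg, m_f = 21,310 − 14,600 = 6,710 kg; Δv = 309×9.8×ln(3.176) = 3028.2×1.1556 ≈ 3499 m/s.
Total Δv = 3549 + 3815 + 3499 = 10863 m/s.

Δv ≈ 10.9 km/s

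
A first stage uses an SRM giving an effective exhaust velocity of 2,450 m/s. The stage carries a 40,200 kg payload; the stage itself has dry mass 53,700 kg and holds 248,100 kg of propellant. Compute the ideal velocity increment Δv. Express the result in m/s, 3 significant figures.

Δv ≈ 3170 m/s

m₀ = payload + dry + propellant = 40,200 + 53,700 + 248,100 = 342,000 kg.
m_f = payload + dry = 40,200 + 53,700 = 93,900 kg.
Rocket equation: Δv = v_e · ln(m₀/m_f) = 2450.0 × ln(3.642) = 2450.0 × 1.2926 ≈ 3166.8 m/s.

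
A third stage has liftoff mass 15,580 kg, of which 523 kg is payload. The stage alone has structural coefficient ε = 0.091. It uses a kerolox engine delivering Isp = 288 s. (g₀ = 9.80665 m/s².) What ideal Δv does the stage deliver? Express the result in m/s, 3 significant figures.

Stage wet mass = m₀ − payload = 15,580 − 523 = 15,057 kg.
Stage dry mass = ε × stage wet mass = 0.091 × 15,057 = 1,370.19 kg.
Burnout mass m_f = stage dry + payload = 1,370.19 + 523 = 1,893.19 kg.
v_e = Isp · g₀ = 288 × 9.80665 = 2824.3 m/s.
Using Δv = v_e ln(m₀/m_f): Δv = v_e · ln(15,580/1,893.19) = 2824.3 × ln(8.229) = 2824.3 × 2.1077 ≈ 5953 m/s.

Δv ≈ 5950 m/s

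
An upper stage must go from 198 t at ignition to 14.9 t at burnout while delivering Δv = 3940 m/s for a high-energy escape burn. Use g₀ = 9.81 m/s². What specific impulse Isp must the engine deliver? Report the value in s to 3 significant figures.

Isp ≈ 155 s

ln(m₀/m_f) = ln(198000/14900) = ln(13.29) = 2.5869.
From the ideal rocket equation, v_e = Δv / ln(m₀/m_f) = 3940 / 2.5869 = 1523.1 m/s.
Isp = v_e / g₀ = 1523.1 / 9.81 = 155.3 s.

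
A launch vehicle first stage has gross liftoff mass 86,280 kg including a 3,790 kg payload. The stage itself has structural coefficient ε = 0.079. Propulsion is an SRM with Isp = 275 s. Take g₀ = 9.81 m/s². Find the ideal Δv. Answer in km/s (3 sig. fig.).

Δv ≈ 5.73 km/s

Stage wet mass = m₀ − payload = 86,280 − 3,790 = 82,490 kg.
Stage dry mass = ε × stage wet mass = 0.079 × 82,490 = 6,516.71 kg.
Burnout mass m_f = stage dry + payload = 6,516.71 + 3,790 = 10,306.71 kg.
v_e = Isp · g₀ = 275 × 9.81 = 2697.8 m/s.
Δv = v_e · ln(86,280/10,306.71) = 2697.8 × ln(8.371) = 2697.8 × 2.1248 ≈ 5732 m/s.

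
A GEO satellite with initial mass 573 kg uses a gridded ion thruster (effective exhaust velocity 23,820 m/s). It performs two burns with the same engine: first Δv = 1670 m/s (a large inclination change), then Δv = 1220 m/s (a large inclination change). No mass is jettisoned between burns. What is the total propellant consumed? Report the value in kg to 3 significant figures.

total propellant consumed ≈ 65.5 kg

After the first burn: m = 573 × exp(−1670/23820.0) = 573 × 0.93229 = 534.202 kg.
After the second burn: m = 534.202 × exp(−1220/23820.0) = 534.202 × 0.95007 = 507.529 kg.
Total propellant = m₀ − m_final = 573 − 507.529 = 65.471 kg.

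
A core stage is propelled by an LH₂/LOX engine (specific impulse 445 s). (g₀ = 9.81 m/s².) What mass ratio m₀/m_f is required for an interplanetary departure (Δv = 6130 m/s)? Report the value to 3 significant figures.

v_e = Isp · g₀ = 445 × 9.81 = 4365.4 m/s.
By the Tsiolkovsky rocket equation, m₀/m_f = exp(Δv / v_e) = exp(6130 / 4365.4) = exp(1.4042) = 4.0723.

mass ratio ≈ 4.07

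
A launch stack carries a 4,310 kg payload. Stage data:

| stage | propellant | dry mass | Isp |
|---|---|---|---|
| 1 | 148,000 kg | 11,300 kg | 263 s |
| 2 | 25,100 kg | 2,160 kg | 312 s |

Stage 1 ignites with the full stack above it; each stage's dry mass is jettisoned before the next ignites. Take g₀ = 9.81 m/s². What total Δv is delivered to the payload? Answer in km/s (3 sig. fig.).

Ignition mass of stage 1 = 148,000+11,300 + 25,100+2,160 + 4,310 = 190,870 kg.
Stage 1: m₀ = 190,870 kg, m_f = 190,870 − 148,000 = 42,870 kg; Δv = 263×9.81×ln(4.452) = 2580.0×1.4934 ≈ 3853 m/s.
Stage 2: m₀ = 31,570 kg, m_f = 31,570 − 25,100 = 6,470 kg; Δv = 312×9.81×ln(4.879) = 3060.7×1.5850 ≈ 4851 m/s.
Total Δv = 3853 + 4851 = 8704 m/s.

Δv ≈ 8.70 km/s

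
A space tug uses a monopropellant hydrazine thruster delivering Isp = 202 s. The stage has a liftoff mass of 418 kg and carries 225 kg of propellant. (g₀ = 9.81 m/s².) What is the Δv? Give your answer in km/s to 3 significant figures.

Δv ≈ 1.53 km/s

v_e = Isp · g₀ = 202 × 9.81 = 1981.6 m/s.
m_f = m₀ − m_prop = 418 − 225 = 193 kg.
Using Δv = v_e ln(m₀/m_f): Δv = v_e · ln(m₀/m_f) = 1981.6 × ln(2.166) = 1981.6 × 0.7728 ≈ 1531.4 m/s.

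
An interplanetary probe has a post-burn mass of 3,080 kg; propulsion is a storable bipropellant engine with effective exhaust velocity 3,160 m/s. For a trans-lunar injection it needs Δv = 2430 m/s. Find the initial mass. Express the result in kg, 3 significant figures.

m₀/m_f = exp(Δv / v_e) = exp(2430 / 3160.0) = exp(0.7690) = 2.1576.
m₀ = m_f × 2.1576 = 3,080 × 2.1576 = 6,645.41 kg.

initial mass ≈ 6650 kg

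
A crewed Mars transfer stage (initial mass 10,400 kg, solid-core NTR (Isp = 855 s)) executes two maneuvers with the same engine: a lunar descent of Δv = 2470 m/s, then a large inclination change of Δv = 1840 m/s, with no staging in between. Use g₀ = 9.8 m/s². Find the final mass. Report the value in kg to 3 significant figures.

v_e = Isp · g₀ = 855 × 9.8 = 8379.0 m/s.
After the first burn: m = 10400 × exp(−2470/8379.0) = 10400 × 0.74469 = 7,744.78 kg.
After the second burn: m = 7,744.78 × exp(−1840/8379.0) = 7,744.78 × 0.80284 = 6,217.82 kg.

final mass ≈ 6220 kg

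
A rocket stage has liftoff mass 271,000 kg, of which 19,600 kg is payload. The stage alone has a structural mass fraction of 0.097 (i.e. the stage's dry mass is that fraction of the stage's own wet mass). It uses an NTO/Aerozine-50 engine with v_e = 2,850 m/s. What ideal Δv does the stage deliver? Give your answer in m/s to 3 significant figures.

Stage wet mass = m₀ − payload = 271,000 − 19,600 = 251,400 kg.
Stage dry mass = ε × stage wet mass = 0.097 × 251,400 = 24,385.8 kg.
Burnout mass m_f = stage dry + payload = 24,385.8 + 19,600 = 43,985.8 kg.
From the ideal rocket equation, Δv = v_e · ln(271,000/43,985.8) = 2850.0 × ln(6.161) = 2850.0 × 1.8183 ≈ 5182 m/s.

Δv ≈ 5180 m/s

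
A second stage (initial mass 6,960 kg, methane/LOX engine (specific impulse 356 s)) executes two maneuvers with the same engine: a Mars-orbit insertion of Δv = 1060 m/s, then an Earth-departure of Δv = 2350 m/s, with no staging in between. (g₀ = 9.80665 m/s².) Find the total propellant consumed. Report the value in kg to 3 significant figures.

v_e = Isp · g₀ = 356 × 9.80665 = 3491.2 m/s.
After the first burn: m = 6960 × exp(−1060/3491.2) = 6960 × 0.73814 = 5,137.45 kg.
After the second burn: m = 5,137.45 × exp(−2350/3491.2) = 5,137.45 × 0.51011 = 2,620.66 kg.
Total propellant = m₀ − m_final = 6960 − 2,620.66 = 4,339.34 kg.

total propellant consumed ≈ 4340 kg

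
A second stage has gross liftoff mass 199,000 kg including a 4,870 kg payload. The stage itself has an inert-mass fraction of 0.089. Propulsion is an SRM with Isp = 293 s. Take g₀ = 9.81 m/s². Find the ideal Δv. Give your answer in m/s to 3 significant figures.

Δv ≈ 6310 m/s

Stage wet mass = m₀ − payload = 199,000 − 4,870 = 194,130 kg.
Stage dry mass = ε × stage wet mass = 0.089 × 194,130 = 17,277.6 kg.
Burnout mass m_f = stage dry + payload = 17,277.6 + 4,870 = 22,147.6 kg.
v_e = Isp · g₀ = 293 × 9.81 = 2874.3 m/s.
From the ideal rocket equation, Δv = v_e · ln(199,000/22,147.6) = 2874.3 × ln(8.985) = 2874.3 × 2.1956 ≈ 6311 m/s.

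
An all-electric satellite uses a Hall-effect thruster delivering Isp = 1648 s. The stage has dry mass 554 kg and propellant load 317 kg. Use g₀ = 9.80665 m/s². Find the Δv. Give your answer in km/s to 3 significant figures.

v_e = Isp · g₀ = 1648 × 9.80665 = 16161.4 m/s.
m₀ = m_dry + m_prop = 554 + 317 = 871 kg.
Δv = v_e · ln(m₀/m_f) = 16161.4 × ln(1.572) = 16161.4 × 0.4525 ≈ 7312.6 m/s.

Δv ≈ 7.31 km/s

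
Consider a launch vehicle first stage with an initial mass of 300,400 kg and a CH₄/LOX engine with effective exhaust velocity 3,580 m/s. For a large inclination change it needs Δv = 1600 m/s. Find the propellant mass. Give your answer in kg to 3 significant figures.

propellant mass ≈ 108000 kg

m₀/m_f = exp(Δv / v_e) = exp(1600 / 3580.0) = exp(0.4469) = 1.5635.
m_f = 300,400 / 1.5635 = 192,133 kg, so propellant = m₀ − m_f = 300,400 − 192,133 = 108,267 kg.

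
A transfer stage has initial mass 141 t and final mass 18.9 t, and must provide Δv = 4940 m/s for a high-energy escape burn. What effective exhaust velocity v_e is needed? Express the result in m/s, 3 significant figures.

v_e ≈ 2460 m/s

ln(m₀/m_f) = ln(141000/18900) = ln(7.46) = 2.0096.
v_e = Δv / ln(m₀/m_f) = 4940 / 2.0096 = 2458.2 m/s.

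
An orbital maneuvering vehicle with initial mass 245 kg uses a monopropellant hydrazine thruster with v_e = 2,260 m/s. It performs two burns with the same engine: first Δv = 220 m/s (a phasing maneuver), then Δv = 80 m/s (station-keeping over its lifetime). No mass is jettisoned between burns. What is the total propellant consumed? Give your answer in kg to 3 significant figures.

After the first burn: m = 245 × exp(−220/2260.0) = 245 × 0.90724 = 222.274 kg.
After the second burn: m = 222.274 × exp(−80/2260.0) = 222.274 × 0.96522 = 214.543 kg.
Total propellant = m₀ − m_final = 245 − 214.543 = 30.457 kg.

total propellant consumed ≈ 30.5 kg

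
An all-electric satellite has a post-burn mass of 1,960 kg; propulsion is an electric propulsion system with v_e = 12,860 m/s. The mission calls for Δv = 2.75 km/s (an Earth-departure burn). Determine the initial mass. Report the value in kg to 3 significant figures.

Rocket equation: m₀/m_f = exp(Δv / v_e) = exp(2750 / 12860.0) = exp(0.2138) = 1.2384.
m₀ = m_f × 1.2384 = 1,960 × 1.2384 = 2,427.26 kg.

initial mass ≈ 2430 kg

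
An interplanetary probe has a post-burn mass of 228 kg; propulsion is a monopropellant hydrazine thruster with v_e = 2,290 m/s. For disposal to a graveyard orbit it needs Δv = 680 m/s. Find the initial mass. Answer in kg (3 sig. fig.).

initial mass ≈ 307 kg

m₀/m_f = exp(Δv / v_e) = exp(680 / 2290.0) = exp(0.2969) = 1.3457.
m₀ = m_f × 1.3457 = 228 × 1.3457 = 306.82 kg.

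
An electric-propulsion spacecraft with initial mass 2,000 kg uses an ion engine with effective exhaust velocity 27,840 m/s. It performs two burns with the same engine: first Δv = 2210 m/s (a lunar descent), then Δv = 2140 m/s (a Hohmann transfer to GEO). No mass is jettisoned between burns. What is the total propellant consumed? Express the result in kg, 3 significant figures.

After the first burn: m = 2000 × exp(−2210/27840.0) = 2000 × 0.92369 = 1,847.38 kg.
After the second burn: m = 1,847.38 × exp(−2140/27840.0) = 1,847.38 × 0.92601 = 1,710.69 kg.
Total propellant = m₀ − m_final = 2000 − 1,710.69 = 289.31 kg.

total propellant consumed ≈ 289 kg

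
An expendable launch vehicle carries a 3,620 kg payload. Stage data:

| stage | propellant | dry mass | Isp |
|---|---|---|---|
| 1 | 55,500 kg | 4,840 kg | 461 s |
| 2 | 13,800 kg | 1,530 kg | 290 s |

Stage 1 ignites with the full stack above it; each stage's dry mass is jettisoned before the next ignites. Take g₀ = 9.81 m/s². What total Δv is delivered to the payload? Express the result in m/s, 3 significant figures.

Δv ≈ 9150 m/s

Ignition mass of stage 1 = 55,500+4,840 + 13,800+1,530 + 3,620 = 79,290 kg.
Stage 1: m₀ = 79,290 kg, m_f = 79,290 − 55,500 = 23,790 kg; Δv = 461×9.81×ln(3.333) = 4522.4×1.2038 ≈ 5444 m/s.
Stage 2: m₀ = 18,950 kg, m_f = 18,950 − 13,800 = 5,150 kg; Δv = 290×9.81×ln(3.68) = 2844.9×1.3028 ≈ 3706 m/s.
Total Δv = 5444 + 3706 = 9150 m/s.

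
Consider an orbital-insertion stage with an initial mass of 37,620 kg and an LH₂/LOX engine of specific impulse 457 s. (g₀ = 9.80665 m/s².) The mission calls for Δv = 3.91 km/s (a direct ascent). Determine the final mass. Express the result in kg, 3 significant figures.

final mass ≈ 15700 kg

v_e = Isp · g₀ = 457 × 9.80665 = 4481.6 m/s.
Using Δv = v_e ln(m₀/m_f): m₀/m_f = exp(Δv / v_e) = exp(3910 / 4481.6) = exp(0.8724) = 2.3928.
m_f = m₀ / 2.3928 = 37,620 / 2.3928 = 15,722.2 kg.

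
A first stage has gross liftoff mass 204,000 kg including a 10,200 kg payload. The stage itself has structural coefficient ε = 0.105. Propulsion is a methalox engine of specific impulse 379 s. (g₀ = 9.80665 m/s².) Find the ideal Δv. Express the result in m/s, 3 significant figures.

Stage wet mass = m₀ − payload = 204,000 − 10,200 = 193,800 kg.
Stage dry mass = ε × stage wet mass = 0.105 × 193,800 = 20,349 kg.
Burnout mass m_f = stage dry + payload = 20,349 + 10,200 = 30,549 kg.
v_e = Isp · g₀ = 379 × 9.80665 = 3716.7 m/s.
Δv = v_e · ln(204,000/30,549) = 3716.7 × ln(6.678) = 3716.7 × 1.8988 ≈ 7057 m/s.

Δv ≈ 7060 m/s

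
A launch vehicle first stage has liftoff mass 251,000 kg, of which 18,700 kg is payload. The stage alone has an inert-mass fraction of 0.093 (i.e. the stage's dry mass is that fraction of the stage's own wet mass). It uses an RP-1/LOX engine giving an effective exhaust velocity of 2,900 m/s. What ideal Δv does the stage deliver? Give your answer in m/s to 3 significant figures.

Stage wet mass = m₀ − payload = 251,000 − 18,700 = 232,300 kg.
Stage dry mass = ε × stage wet mass = 0.093 × 232,300 = 21,603.9 kg.
Burnout mass m_f = stage dry + payload = 21,603.9 + 18,700 = 40,303.9 kg.
Using Δv = v_e ln(m₀/m_f): Δv = v_e · ln(251,000/40,303.9) = 2900.0 × ln(6.228) = 2900.0 × 1.8290 ≈ 5304 m/s.

Δv ≈ 5300 m/s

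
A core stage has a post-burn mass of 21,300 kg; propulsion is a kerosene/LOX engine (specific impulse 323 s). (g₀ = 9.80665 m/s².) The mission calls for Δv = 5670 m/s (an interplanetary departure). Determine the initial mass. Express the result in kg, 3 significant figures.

initial mass ≈ 128000 kg

v_e = Isp · g₀ = 323 × 9.80665 = 3167.5 m/s.
From the ideal rocket equation, m₀/m_f = exp(Δv / v_e) = exp(5670 / 3167.5) = exp(1.7900) = 5.9896.
m₀ = m_f × 5.9896 = 21,300 × 5.9896 = 127,578 kg.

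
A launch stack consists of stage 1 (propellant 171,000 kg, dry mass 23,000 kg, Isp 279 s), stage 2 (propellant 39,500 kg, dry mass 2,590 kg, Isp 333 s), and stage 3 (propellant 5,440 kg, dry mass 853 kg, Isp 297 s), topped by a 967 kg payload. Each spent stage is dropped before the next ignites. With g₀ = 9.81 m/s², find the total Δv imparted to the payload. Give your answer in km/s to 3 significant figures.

Ignition mass of stage 1 = 171,000+23,000 + 39,500+2,590 + 5,440+853 + 967 = 243,350 kg.
Stage 1: m₀ = 243,350 kg, m_f = 243,350 − 171,000 = 72,350 kg; Δv = 279×9.81×ln(3.364) = 2737.0×1.2130 ≈ 3320 m/s.
Stage 2: m₀ = 49,350 kg, m_f = 49,350 − 39,500 = 9,850 kg; Δv = 333×9.81×ln(5.01) = 3266.7×1.6115 ≈ 5264 m/s.
Stage 3: m₀ = 7,260 kg, m_f = 7,260 − 5,440 = 1,820 kg; Δv = 297×9.81×ln(3.989) = 2913.6×1.3835 ≈ 4031 m/s.
Total Δv = 3320 + 5264 + 4031 = 12615 m/s.

Δv ≈ 12.6 km/s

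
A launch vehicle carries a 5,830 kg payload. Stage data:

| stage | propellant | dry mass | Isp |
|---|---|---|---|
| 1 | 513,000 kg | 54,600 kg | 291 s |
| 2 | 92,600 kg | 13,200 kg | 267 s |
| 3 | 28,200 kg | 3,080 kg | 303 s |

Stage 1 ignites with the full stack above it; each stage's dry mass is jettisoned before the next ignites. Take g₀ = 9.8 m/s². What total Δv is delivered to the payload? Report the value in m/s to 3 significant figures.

Δv ≈ 10600 m/s

Ignition mass of stage 1 = 513,000+54,600 + 92,600+13,200 + 28,200+3,080 + 5,830 = 710,510 kg.
Stage 1: m₀ = 710,510 kg, m_f = 710,510 − 513,000 = 197,510 kg; Δv = 291×9.8×ln(3.597) = 2851.8×1.2802 ≈ 3651 m/s.
Stage 2: m₀ = 142,910 kg, m_f = 142,910 − 92,600 = 50,310 kg; Δv = 267×9.8×ln(2.841) = 2616.6×1.0440 ≈ 2732 m/s.
Stage 3: m₀ = 37,110 kg, m_f = 37,110 − 28,200 = 8,910 kg; Δv = 303×9.8×ln(4.165) = 2969.4×1.4267 ≈ 4236 m/s.
Total Δv = 3651 + 2732 + 4236 = 10619 m/s.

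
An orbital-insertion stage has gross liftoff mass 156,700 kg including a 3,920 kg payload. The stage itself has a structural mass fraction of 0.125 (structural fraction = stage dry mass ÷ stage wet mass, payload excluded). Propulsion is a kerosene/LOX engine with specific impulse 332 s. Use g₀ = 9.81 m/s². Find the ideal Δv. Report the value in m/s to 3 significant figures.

Δv ≈ 6250 m/s

Stage wet mass = m₀ − payload = 156,700 − 3,920 = 152,780 kg.
Stage dry mass = ε × stage wet mass = 0.125 × 152,780 = 19,097.5 kg.
Burnout mass m_f = stage dry + payload = 19,097.5 + 3,920 = 23,017.5 kg.
v_e = Isp · g₀ = 332 × 9.81 = 3256.9 m/s.
From the ideal rocket equation, Δv = v_e · ln(156,700/23,017.5) = 3256.9 × ln(6.808) = 3256.9 × 1.9181 ≈ 6247 m/s.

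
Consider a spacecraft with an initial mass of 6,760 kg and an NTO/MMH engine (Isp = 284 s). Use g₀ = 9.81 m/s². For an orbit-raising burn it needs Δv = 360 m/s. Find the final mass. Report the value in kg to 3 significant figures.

final mass ≈ 5940 kg

v_e = Isp · g₀ = 284 × 9.81 = 2786.0 m/s.
By the Tsiolkovsky rocket equation, m₀/m_f = exp(Δv / v_e) = exp(360 / 2786.0) = exp(0.1292) = 1.1379.
m_f = m₀ / 1.1379 = 6,760 / 1.1379 = 5,940.77 kg.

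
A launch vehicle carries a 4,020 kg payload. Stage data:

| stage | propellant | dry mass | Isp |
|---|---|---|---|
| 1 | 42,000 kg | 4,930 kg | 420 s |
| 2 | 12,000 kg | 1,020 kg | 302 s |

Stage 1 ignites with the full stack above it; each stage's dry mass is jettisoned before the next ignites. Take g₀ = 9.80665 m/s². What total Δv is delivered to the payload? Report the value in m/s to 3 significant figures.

Δv ≈ 8010 m/s

Ignition mass of stage 1 = 42,000+4,930 + 12,000+1,020 + 4,020 = 63,970 kg.
Stage 1: m₀ = 63,970 kg, m_f = 63,970 − 42,000 = 21,970 kg; Δv = 420×9.80665×ln(2.912) = 4118.8×1.0687 ≈ 4402 m/s.
Stage 2: m₀ = 17,040 kg, m_f = 17,040 − 12,000 = 5,040 kg; Δv = 302×9.80665×ln(3.381) = 2961.6×1.2182 ≈ 3608 m/s.
Total Δv = 4402 + 3608 = 8010 m/s.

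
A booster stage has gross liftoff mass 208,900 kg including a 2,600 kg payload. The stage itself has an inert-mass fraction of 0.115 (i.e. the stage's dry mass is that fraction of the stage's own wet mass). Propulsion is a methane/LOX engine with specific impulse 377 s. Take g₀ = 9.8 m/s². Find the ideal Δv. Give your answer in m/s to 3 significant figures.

Δv ≈ 7650 m/s

Stage wet mass = m₀ − payload = 208,900 − 2,600 = 206,300 kg.
Stage dry mass = ε × stage wet mass = 0.115 × 206,300 = 23,724.5 kg.
Burnout mass m_f = stage dry + payload = 23,724.5 + 2,600 = 26,324.5 kg.
v_e = Isp · g₀ = 377 × 9.8 = 3694.6 m/s.
Δv = v_e · ln(208,900/26,324.5) = 3694.6 × ln(7.936) = 3694.6 × 2.0714 ≈ 7653 m/s.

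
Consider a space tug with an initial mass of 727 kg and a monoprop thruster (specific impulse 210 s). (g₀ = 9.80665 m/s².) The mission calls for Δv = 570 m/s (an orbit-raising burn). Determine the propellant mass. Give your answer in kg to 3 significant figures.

v_e = Isp · g₀ = 210 × 9.80665 = 2059.4 m/s.
m₀/m_f = exp(Δv / v_e) = exp(570 / 2059.4) = exp(0.2768) = 1.3189.
m_f = 727 / 1.3189 = 551.217 kg, so propellant = m₀ − m_f = 727 − 551.217 = 175.783 kg.

propellant mass ≈ 176 kg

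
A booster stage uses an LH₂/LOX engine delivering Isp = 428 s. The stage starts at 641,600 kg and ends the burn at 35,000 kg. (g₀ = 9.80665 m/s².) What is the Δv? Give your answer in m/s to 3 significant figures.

v_e = Isp · g₀ = 428 × 9.80665 = 4197.2 m/s.
Using Δv = v_e ln(m₀/m_f): Δv = v_e · ln(m₀/m_f) = 4197.2 × ln(18.33) = 4197.2 × 2.9086 ≈ 12208.2 m/s.

Δv ≈ 12200 m/s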